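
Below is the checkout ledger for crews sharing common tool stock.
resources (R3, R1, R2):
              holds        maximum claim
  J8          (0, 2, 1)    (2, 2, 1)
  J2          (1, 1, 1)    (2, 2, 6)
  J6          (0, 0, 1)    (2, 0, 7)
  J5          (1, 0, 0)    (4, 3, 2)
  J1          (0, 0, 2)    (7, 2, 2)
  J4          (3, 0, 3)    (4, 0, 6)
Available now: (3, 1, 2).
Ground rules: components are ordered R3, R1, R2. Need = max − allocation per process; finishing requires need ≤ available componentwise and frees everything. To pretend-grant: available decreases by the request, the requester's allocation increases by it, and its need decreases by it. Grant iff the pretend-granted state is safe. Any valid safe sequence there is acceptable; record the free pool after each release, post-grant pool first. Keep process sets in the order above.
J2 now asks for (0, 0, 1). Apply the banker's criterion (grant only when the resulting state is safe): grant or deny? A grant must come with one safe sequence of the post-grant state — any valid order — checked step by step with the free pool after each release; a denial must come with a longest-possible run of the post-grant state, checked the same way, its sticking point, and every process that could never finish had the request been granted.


DENY. Granting would leave the state unsafe.
Key observation: after J8, J5 the pool peaks at (4, 3, 2), and each blocked process is short somewhere: J2 on R2; J6 on R2; J1 on R3; J4 on R2.
Pretend the grant happened; the run J8, J5 goes as far as possible. Verifying each step:
  pool = (3, 1, 1)
  run J8 (needs (2, 0, 0), free (3, 1, 1)); after release of (0, 2, 1) the pool is (3, 3, 2)
  run J5 (needs (3, 3, 2), free (3, 3, 2)); after release of (1, 0, 0) the pool is (4, 3, 2)
  J2 cannot run: need (1, 1, 4) vs free (4, 3, 2) (insufficient R2)
  J6 cannot run: need (2, 0, 6) vs free (4, 3, 2) (insufficient R2)
  J1 cannot run: need (7, 2, 0) vs free (4, 3, 2) (insufficient R3)
  J4 cannot run: need (1, 0, 3) vs free (4, 3, 2) (insufficient R2)
Processes that could never finish after the grant: J2, J6, J1 and J4.


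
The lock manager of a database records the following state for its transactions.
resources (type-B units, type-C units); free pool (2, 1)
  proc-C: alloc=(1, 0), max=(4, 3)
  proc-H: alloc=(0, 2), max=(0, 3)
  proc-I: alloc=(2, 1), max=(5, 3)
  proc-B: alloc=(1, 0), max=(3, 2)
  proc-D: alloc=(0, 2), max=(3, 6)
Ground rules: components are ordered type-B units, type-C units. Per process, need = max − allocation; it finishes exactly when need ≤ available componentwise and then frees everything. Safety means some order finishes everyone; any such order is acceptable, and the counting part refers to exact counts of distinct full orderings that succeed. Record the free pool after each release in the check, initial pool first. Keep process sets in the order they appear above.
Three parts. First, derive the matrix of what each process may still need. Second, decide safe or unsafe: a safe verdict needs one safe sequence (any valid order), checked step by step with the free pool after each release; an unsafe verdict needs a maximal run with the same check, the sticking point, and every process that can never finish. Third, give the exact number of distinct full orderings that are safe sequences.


(1) Outstanding need per process (order type-B units, type-C units):
  proc-C: (3, 3)
  proc-H: (0, 1)
  proc-I: (3, 2)
  proc-B: (2, 2)
  proc-D: (3, 4)
(2) SAFE. One safe sequence: proc-H, proc-B, proc-I, proc-C, proc-D.
Key observation: proc-H is the earliest step where a requested resource binds exactly: need (0, 1), pool (2, 1) at its turn.
Step-by-step check:
  pool = (2, 1)
  proc-H: need (0, 1) fits (2, 1); releases (0, 2), pool now (2, 3)
  proc-B: need (2, 2) fits (2, 3); releases (1, 0), pool now (3, 3)
  proc-I: need (3, 2) fits (3, 3); releases (2, 1), pool now (5, 4)
  proc-C: need (3, 3) fits (5, 4); releases (1, 0), pool now (6, 4)
  proc-D: need (3, 4) fits (6, 4); releases (0, 2), pool now (6, 6)
(3) Precisely 3 of the possible complete orderings are safe sequences.


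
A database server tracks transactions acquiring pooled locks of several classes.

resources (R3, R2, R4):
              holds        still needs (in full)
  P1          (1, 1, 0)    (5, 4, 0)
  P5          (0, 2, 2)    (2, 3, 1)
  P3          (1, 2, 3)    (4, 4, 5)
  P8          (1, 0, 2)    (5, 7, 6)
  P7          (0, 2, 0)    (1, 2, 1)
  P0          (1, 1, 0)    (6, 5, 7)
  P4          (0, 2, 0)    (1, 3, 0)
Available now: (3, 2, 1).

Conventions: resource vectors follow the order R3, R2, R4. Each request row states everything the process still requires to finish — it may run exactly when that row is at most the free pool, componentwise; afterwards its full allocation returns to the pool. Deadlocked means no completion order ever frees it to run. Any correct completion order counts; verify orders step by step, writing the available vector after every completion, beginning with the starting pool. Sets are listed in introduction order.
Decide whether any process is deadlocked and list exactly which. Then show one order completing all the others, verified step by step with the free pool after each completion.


Deadlocked: P1, P3, P8 and P0.
Key observation: even finishing P7, P4, P5 leaves just (3, 8, 3) free — too little R3 for any of the remaining processes.
A valid finishing order for the others: P7, P4, P5. Verifying each step:
  pool = (3, 2, 1)
  P7: need (1, 2, 1) fits (3, 2, 1); releases (0, 2, 0), pool now (3, 4, 1)
  P4: need (1, 3, 0) fits (3, 4, 1); releases (0, 2, 0), pool now (3, 6, 1)
  P5: need (2, 3, 1) fits (3, 6, 1); releases (0, 2, 2), pool now (3, 8, 3)
None of the blocked processes ever fits:
  P1 cannot run: need (5, 4, 0) vs free (3, 8, 3) (insufficient R3)
  P3 cannot run: need (4, 4, 5) vs free (3, 8, 3) (insufficient R3 and R4)
  P8 cannot run: need (5, 7, 6) vs free (3, 8, 3) (insufficient R3 and R4)
  P0 cannot run: need (6, 5, 7) vs free (3, 8, 3) (insufficient R3 and R4)


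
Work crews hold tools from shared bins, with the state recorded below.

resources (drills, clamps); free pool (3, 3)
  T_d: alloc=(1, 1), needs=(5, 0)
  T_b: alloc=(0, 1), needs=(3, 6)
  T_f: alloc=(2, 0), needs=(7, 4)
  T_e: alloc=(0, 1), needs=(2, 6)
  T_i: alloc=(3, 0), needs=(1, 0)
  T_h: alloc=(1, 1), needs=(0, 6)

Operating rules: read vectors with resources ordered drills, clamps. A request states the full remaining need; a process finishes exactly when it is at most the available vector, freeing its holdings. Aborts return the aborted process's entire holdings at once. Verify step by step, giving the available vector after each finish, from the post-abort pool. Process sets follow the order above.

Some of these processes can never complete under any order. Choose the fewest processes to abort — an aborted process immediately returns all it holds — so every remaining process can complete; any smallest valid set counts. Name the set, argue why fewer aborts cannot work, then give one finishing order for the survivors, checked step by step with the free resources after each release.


Minimum abort set: T_e and T_h.
Key observation: T_b had no path to completion before; after the abort of T_e and T_h ((1, 2) returned), step 3 is where it fits.
No one abort is enough; case by case: T_d alone leaves T_b blocked (short on clamps); T_b alone leaves T_e blocked (short on clamps); T_f alone leaves T_b blocked (short on clamps); T_e alone leaves T_b blocked (short on clamps); T_i alone leaves T_b blocked (short on clamps); T_h alone leaves T_b blocked (short on clamps).
The survivors complete as T_i, T_d, T_b, T_f. Check, step by step (starting from the post-abort pool):
  pool = (4, 5)
  T_i: need (1, 0) fits (4, 5); releases (3, 0), pool now (7, 5)
  T_d: need (5, 0) fits (7, 5); releases (1, 1), pool now (8, 6)
  T_b: need (3, 6) fits (8, 6); releases (0, 1), pool now (8, 7)
  T_f: need (7, 4) fits (8, 7); releases (2, 0), pool now (10, 7)


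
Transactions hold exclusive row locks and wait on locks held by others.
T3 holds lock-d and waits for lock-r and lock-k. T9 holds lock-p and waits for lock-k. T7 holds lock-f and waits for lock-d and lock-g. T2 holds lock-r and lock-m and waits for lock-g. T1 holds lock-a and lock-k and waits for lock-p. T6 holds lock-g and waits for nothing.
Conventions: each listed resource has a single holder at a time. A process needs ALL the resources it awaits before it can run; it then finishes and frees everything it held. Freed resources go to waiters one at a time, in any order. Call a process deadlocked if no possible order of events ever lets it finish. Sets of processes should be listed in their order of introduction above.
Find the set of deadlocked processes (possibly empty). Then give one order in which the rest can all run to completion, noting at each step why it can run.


Deadlocked: T3, T9, T7 and T1.
Key observation: the loop T1 -> T9 -> T1 blocks itself forever; T3 and T7 wait into the deadlock from upstream.
One completion order for the rest: T6, T2.
Walking it through:
  run T6 (it waits on nothing); releases lock-g
  run T2 (all its waits — lock-g — are resolved); releases lock-r and lock-m


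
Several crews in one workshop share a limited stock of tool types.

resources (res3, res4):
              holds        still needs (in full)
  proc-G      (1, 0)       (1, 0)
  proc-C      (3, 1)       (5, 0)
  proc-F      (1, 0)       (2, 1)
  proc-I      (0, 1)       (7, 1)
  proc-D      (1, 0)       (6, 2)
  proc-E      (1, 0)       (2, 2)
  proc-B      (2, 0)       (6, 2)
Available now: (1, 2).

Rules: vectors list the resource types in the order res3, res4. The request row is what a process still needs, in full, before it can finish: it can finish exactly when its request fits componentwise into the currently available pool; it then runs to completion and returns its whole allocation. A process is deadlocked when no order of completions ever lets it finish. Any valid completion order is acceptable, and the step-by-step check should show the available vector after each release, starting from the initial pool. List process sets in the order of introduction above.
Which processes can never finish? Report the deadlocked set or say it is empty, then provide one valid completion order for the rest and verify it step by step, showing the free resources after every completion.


Deadlocked: proc-C, proc-I, proc-D and proc-B.
Key observation: after proc-G, proc-F, proc-E complete, (4, 2) is the best the pool ever gets, yet each leftover process wants more res3.
The rest can finish in the order proc-G, proc-F, proc-E. Verifying each step:
  pool = (1, 2)
  run proc-G (needs (1, 0), free (1, 2)); after release of (1, 0) the pool is (2, 2)
  run proc-F (needs (2, 1), free (2, 2)); after release of (1, 0) the pool is (3, 2)
  run proc-E (needs (2, 2), free (3, 2)); after release of (1, 0) the pool is (4, 2)
The blocked processes can never fit:
  proc-C still needs (5, 0) but only (4, 2) is free — short on res3
  proc-I still needs (7, 1) but only (4, 2) is free — short on res3
  proc-D still needs (6, 2) but only (4, 2) is free — short on res3
  proc-B still needs (6, 2) but only (4, 2) is free — short on res3


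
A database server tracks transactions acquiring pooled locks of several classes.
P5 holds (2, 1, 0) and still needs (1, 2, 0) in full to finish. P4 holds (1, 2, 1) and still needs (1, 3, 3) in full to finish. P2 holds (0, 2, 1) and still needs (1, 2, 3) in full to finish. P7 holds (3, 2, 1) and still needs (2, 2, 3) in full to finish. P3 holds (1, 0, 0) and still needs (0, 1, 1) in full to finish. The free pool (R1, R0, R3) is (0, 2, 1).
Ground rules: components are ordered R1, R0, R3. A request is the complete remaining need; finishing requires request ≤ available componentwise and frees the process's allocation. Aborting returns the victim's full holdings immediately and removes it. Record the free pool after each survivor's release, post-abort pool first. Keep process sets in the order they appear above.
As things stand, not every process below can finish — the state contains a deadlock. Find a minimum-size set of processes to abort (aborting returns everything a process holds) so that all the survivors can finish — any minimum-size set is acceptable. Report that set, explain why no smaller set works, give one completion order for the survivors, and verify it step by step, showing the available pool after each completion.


The answer: abort P4 and P2.
Key observation: before aborting P4 and P2, P7 was permanently blocked — no order could ever run it; afterwards it completes at step 2.
Why nothing smaller works — every single abort fails: P5 alone leaves P4 blocked (short on R3); P4 alone leaves P2 blocked (short on R3); P2 alone leaves P4 blocked (short on R3); P7 alone leaves P4 blocked (short on R3); P3 alone leaves P4 blocked (short on R3).
Survivors finish in the order: P3, P7, P5. Step-by-step check (pool after the aborts first):
  pool = (1, 6, 3)
  P3 needs (0, 1, 1) <= (1, 6, 3) -> finishes; pool += (1, 0, 0) = (2, 6, 3)
  P7 needs (2, 2, 3) <= (2, 6, 3) -> finishes; pool += (3, 2, 1) = (5, 8, 4)
  P5 needs (1, 2, 0) <= (5, 8, 4) -> finishes; pool += (2, 1, 0) = (7, 9, 4)


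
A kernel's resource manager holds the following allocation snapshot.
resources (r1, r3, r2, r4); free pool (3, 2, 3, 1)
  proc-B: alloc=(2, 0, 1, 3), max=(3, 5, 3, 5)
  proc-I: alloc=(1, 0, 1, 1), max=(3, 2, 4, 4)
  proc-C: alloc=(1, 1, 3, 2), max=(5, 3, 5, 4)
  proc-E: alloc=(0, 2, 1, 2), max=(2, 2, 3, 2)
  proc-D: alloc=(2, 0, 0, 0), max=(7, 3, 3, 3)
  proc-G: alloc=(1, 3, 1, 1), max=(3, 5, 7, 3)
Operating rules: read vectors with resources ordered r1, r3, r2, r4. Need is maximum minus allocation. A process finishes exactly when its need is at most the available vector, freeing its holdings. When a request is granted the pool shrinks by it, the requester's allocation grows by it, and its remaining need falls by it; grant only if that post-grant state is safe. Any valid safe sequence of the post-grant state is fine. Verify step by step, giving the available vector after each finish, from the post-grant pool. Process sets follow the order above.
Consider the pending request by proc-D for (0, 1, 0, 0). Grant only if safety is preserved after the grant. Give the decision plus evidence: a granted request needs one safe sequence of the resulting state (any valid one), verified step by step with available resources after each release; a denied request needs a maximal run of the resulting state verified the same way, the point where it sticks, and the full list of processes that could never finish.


GRANT — the state after the grant stays safe, e.g. via proc-E, proc-I, proc-C, proc-G, proc-B, proc-D.
Key observation: even at the reduced pool (3, 1, 3, 1), proc-E fits immediately, so safety survives the grant.
Verifying the post-grant state step by step:
  pool = (3, 1, 3, 1)
  proc-E needs (2, 0, 2, 0) <= (3, 1, 3, 1) -> finishes; pool += (0, 2, 1, 2) = (3, 3, 4, 3)
  proc-I needs (2, 2, 3, 3) <= (3, 3, 4, 3) -> finishes; pool += (1, 0, 1, 1) = (4, 3, 5, 4)
  proc-C needs (4, 2, 2, 2) <= (4, 3, 5, 4) -> finishes; pool += (1, 1, 3, 2) = (5, 4, 8, 6)
  proc-G needs (2, 2, 6, 2) <= (5, 4, 8, 6) -> finishes; pool += (1, 3, 1, 1) = (6, 7, 9, 7)
  proc-B needs (1, 5, 2, 2) <= (6, 7, 9, 7) -> finishes; pool += (2, 0, 1, 3) = (8, 7, 10, 10)
  proc-D needs (5, 2, 3, 3) <= (8, 7, 10, 10) -> finishes; pool += (2, 1, 0, 0) = (10, 8, 10, 10)


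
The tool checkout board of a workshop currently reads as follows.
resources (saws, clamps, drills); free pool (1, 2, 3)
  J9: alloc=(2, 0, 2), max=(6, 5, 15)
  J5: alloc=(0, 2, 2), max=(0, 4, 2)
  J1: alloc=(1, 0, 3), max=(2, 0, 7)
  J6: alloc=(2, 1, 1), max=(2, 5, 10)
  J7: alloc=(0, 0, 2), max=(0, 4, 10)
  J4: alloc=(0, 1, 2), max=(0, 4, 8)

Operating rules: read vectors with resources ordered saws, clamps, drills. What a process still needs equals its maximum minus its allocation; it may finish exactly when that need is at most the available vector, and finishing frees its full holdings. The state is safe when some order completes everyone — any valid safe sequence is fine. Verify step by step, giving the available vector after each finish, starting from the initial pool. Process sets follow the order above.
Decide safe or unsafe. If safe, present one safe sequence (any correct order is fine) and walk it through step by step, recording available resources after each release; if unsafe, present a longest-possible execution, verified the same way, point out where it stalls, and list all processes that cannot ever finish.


The state is SAFE; one workable sequence: J5, J1, J7, J4, J6, J9.
Key observation: J5 is the earliest step where a requested resource binds exactly: need (0, 2, 0), pool (1, 2, 3) at its turn.
Step-by-step check:
  pool = (1, 2, 3)
  J5: need (0, 2, 0) fits (1, 2, 3); releases (0, 2, 2), pool now (1, 4, 5)
  J1: need (1, 0, 4) fits (1, 4, 5); releases (1, 0, 3), pool now (2, 4, 8)
  J7: need (0, 4, 8) fits (2, 4, 8); releases (0, 0, 2), pool now (2, 4, 10)
  J4: need (0, 3, 6) fits (2, 4, 10); releases (0, 1, 2), pool now (2, 5, 12)
  J6: need (0, 4, 9) fits (2, 5, 12); releases (2, 1, 1), pool now (4, 6, 13)
  J9: need (4, 5, 13) fits (4, 6, 13); releases (2, 0, 2), pool now (6, 6, 15)


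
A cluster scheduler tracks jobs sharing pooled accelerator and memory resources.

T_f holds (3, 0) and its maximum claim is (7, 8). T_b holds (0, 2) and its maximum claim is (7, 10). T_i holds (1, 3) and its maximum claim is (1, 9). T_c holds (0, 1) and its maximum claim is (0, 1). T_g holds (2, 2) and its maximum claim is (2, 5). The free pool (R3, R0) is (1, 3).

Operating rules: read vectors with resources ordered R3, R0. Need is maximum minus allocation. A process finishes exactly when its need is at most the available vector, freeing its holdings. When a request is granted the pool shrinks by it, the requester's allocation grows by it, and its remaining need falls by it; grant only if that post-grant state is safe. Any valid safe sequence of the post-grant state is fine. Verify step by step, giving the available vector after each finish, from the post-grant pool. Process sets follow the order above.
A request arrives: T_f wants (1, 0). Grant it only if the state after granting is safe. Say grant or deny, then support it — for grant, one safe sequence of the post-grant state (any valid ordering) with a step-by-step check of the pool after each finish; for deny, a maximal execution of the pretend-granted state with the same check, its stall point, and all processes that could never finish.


GRANT: granting preserves safety; a valid post-grant sequence is T_g, T_c, T_i, T_f, T_b.
Key observation: post-grant, (0, 3) remains, and an order beginning with T_g completes everyone.
Step-by-step check of the post-grant state:
  pool = (0, 3)
  T_g needs (0, 3) <= (0, 3) -> finishes; pool += (2, 2) = (2, 5)
  T_c needs (0, 0) <= (2, 5) -> finishes; pool += (0, 1) = (2, 6)
  T_i needs (0, 6) <= (2, 6) -> finishes; pool += (1, 3) = (3, 9)
  T_f needs (3, 8) <= (3, 9) -> finishes; pool += (4, 0) = (7, 9)
  T_b needs (7, 8) <= (7, 9) -> finishes; pool += (0, 2) = (7, 11)


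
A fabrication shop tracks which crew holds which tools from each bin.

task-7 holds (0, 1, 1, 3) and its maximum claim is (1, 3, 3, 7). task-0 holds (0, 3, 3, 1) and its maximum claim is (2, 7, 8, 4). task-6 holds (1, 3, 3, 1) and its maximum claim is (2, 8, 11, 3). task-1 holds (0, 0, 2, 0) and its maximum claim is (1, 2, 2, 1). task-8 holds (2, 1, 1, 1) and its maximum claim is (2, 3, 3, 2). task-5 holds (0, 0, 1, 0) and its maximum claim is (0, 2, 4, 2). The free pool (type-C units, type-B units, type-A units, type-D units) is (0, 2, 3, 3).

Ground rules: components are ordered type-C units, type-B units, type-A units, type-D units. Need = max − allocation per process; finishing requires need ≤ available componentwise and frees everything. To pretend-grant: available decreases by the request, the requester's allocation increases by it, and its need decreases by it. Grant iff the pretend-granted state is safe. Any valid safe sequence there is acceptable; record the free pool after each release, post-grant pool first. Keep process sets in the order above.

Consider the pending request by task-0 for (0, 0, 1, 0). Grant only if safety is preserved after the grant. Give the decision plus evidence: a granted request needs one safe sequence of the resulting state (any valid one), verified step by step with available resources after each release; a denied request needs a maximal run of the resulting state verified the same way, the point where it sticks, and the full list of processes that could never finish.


GRANT — the state after the grant stays safe, e.g. via task-8, task-1, task-5, task-7, task-0, task-6.
Key observation: granting shrinks the pool to (0, 2, 2, 3), yet task-8 still fits and the chain goes through.
Verifying the post-grant state step by step:
  pool = (0, 2, 2, 3)
  task-8 needs (0, 2, 2, 1) <= (0, 2, 2, 3) -> finishes; pool += (2, 1, 1, 1) = (2, 3, 3, 4)
  task-1 needs (1, 2, 0, 1) <= (2, 3, 3, 4) -> finishes; pool += (0, 0, 2, 0) = (2, 3, 5, 4)
  task-5 needs (0, 2, 3, 2) <= (2, 3, 5, 4) -> finishes; pool += (0, 0, 1, 0) = (2, 3, 6, 4)
  task-7 needs (1, 2, 2, 4) <= (2, 3, 6, 4) -> finishes; pool += (0, 1, 1, 3) = (2, 4, 7, 7)
  task-0 needs (2, 4, 4, 3) <= (2, 4, 7, 7) -> finishes; pool += (0, 3, 4, 1) = (2, 7, 11, 8)
  task-6 needs (1, 5, 8, 2) <= (2, 7, 11, 8) -> finishes; pool += (1, 3, 3, 1) = (3, 10, 14, 9)


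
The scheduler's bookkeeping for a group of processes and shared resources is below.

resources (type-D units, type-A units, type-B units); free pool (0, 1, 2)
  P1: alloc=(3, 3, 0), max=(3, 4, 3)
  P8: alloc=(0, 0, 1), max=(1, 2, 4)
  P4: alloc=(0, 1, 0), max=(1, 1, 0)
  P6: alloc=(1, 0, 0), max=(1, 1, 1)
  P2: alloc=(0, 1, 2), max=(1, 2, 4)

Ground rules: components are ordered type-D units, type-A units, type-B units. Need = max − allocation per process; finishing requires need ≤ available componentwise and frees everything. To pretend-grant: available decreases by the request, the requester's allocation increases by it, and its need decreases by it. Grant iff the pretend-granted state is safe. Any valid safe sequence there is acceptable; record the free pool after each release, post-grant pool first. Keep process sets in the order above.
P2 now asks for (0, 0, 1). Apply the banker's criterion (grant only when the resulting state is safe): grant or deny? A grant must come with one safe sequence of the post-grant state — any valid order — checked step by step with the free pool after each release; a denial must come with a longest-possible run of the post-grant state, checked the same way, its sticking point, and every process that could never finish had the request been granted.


GRANT — the state after the grant stays safe, e.g. via P6, P2, P8, P1, P4.
Key observation: granting shrinks the pool to (0, 1, 1), yet P6 still fits and the chain goes through.
Verifying the post-grant state step by step:
  pool = (0, 1, 1)
  run P6 (needs (0, 1, 1), free (0, 1, 1)); after release of (1, 0, 0) the pool is (1, 1, 1)
  run P2 (needs (1, 1, 1), free (1, 1, 1)); after release of (0, 1, 3) the pool is (1, 2, 4)
  run P8 (needs (1, 2, 3), free (1, 2, 4)); after release of (0, 0, 1) the pool is (1, 2, 5)
  run P1 (needs (0, 1, 3), free (1, 2, 5)); after release of (3, 3, 0) the pool is (4, 5, 5)
  run P4 (needs (1, 0, 0), free (4, 5, 5)); after release of (0, 1, 0) the pool is (4, 6, 5)


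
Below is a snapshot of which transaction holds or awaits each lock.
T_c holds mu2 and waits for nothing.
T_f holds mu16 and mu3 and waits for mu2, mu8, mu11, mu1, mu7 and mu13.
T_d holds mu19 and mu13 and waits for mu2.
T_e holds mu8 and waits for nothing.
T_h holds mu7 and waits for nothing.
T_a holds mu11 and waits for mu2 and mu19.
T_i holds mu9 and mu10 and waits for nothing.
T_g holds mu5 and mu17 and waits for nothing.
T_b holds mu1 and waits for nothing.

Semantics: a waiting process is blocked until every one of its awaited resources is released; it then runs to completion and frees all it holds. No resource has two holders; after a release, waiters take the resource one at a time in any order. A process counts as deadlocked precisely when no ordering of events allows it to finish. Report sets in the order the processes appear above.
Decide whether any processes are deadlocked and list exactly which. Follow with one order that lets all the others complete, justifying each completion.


No process is deadlocked.
Key observation: the wait graph is acyclic; completion cascades from the unblocked processes through everyone else.
The rest can finish in the order T_c, T_d, T_b, T_a, T_e, T_g, T_h, T_f, T_i.
Verifying each step:
  run T_c (it waits on nothing); releases mu2
  T_d: everything it awaited (mu2) is free; runs, freeing mu19 and mu13
  run T_b (it waits on nothing); releases mu1
  T_a: everything it awaited (mu2 and mu19) is free; runs, freeing mu11
  run T_e (it waits on nothing); releases mu8
  run T_g (it waits on nothing); releases mu5 and mu17
  run T_h (it waits on nothing); releases mu7
  T_f: everything it awaited (mu2, mu8, mu11, mu1, mu7 and mu13) is free; runs, freeing mu16 and mu3
  run T_i (it waits on nothing); releases mu9 and mu10


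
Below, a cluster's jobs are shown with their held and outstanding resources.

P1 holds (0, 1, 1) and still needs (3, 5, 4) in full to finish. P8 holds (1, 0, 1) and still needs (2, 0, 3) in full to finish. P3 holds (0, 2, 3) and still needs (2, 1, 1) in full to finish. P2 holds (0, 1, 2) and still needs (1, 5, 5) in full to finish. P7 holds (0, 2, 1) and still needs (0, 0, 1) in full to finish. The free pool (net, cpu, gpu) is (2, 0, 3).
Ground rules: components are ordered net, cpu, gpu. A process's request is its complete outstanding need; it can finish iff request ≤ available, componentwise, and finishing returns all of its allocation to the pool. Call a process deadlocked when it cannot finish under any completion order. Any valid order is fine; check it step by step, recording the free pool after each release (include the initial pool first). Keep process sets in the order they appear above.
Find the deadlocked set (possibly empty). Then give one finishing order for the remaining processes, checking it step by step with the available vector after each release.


The deadlocked set is P1 and P2.
Key observation: once P7, P8, P3 finish, the pool peaks at (3, 4, 8) — and every remaining process still needs more cpu than that.
One completion order for the rest: P7, P8, P3. Check, step by step:
  pool = (2, 0, 3)
  P7: need (0, 0, 1) fits (2, 0, 3); releases (0, 2, 1), pool now (2, 2, 4)
  P8: need (2, 0, 3) fits (2, 2, 4); releases (1, 0, 1), pool now (3, 2, 5)
  P3: need (2, 1, 1) fits (3, 2, 5); releases (0, 2, 3), pool now (3, 4, 8)
The stuck group stays short no matter what:
  P1 still needs (3, 5, 4) but only (3, 4, 8) is free — short on cpu
  P2 still needs (1, 5, 5) but only (3, 4, 8) is free — short on cpu


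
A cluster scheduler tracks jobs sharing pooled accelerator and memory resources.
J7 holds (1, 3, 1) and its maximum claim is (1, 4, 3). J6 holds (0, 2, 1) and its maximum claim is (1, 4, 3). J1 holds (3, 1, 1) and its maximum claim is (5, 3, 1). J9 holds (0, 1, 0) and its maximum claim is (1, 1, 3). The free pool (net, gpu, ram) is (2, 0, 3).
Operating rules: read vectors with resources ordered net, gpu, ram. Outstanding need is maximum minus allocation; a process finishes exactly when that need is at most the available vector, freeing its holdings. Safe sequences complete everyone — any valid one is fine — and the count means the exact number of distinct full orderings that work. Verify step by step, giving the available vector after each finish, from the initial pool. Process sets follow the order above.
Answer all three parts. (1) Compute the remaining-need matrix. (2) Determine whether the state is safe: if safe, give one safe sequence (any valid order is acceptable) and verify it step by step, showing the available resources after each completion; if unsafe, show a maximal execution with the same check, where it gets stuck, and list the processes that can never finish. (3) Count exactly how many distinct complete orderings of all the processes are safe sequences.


(1) Remaining need (order net, gpu, ram):
  J7: (0, 1, 2)
  J6: (1, 2, 2)
  J1: (2, 2, 0)
  J9: (1, 0, 3)
(2) SAFE. One safe sequence: J9, J7, J6, J1.
Key observation: reading the order forward, J9 is the first process whose need (1, 0, 3) meets the free pool (2, 0, 3) exactly on a resource it requests.
Walking it through:
  pool = (2, 0, 3)
  J9 needs (1, 0, 3) <= (2, 0, 3) -> finishes; pool += (0, 1, 0) = (2, 1, 3)
  J7 needs (0, 1, 2) <= (2, 1, 3) -> finishes; pool += (1, 3, 1) = (3, 4, 4)
  J6 needs (1, 2, 2) <= (3, 4, 4) -> finishes; pool += (0, 2, 1) = (3, 6, 5)
  J1 needs (2, 2, 0) <= (3, 6, 5) -> finishes; pool += (3, 1, 1) = (6, 7, 6)
(3) Precisely 2 of the possible complete orderings are safe sequences.


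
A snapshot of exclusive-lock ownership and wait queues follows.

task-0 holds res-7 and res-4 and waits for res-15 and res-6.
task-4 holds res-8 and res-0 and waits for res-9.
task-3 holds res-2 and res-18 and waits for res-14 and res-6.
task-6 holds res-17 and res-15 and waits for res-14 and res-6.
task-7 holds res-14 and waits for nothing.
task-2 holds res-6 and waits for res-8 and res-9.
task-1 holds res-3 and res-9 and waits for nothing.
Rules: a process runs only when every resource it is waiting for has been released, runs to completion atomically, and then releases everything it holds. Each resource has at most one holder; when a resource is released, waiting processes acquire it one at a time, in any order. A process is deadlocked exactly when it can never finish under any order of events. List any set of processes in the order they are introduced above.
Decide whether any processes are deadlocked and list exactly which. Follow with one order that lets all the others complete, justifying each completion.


Nothing here is deadlocked.
Key observation: the waits form no ring: some process can always run, and its releases unblock the others one by one.
The rest can finish in the order task-1, task-4, task-2, task-7, task-6, task-3, task-0.
Walking it through:
  run task-1 (it waits on nothing); releases res-3 and res-9
  run task-4 (all its waits — res-9 — are resolved); releases res-8 and res-0
  run task-2 (all its waits — res-8 and res-9 — are resolved); releases res-6
  run task-7 (it waits on nothing); releases res-14
  run task-6 (all its waits — res-14 and res-6 — are resolved); releases res-17 and res-15
  run task-3 (all its waits — res-14 and res-6 — are resolved); releases res-2 and res-18
  run task-0 (all its waits — res-15 and res-6 — are resolved); releases res-7 and res-4


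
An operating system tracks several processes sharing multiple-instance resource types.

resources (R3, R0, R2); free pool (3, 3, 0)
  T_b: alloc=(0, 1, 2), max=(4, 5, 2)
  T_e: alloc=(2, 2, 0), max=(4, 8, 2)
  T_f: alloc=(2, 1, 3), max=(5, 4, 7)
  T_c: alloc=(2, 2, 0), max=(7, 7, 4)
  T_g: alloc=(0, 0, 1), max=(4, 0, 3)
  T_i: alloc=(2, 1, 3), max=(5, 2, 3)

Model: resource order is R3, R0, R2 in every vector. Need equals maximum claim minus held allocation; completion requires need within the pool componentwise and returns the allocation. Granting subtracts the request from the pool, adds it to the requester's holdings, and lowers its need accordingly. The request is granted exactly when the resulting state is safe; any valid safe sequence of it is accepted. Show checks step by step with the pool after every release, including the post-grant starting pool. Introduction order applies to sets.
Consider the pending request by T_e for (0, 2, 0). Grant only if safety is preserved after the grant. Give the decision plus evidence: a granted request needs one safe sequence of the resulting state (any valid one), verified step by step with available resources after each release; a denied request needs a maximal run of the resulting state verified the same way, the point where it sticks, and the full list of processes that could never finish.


DENY — the pretend-granted state is unsafe.
Key observation: after T_i, T_g complete, (5, 2, 4) is the best the pool ever gets, yet each leftover process wants more R0.
After a pretend grant, a maximal execution: T_i, T_g — then nothing else fits. Check, step by step:
  pool = (3, 1, 0)
  run T_i (needs (3, 1, 0), free (3, 1, 0)); after release of (2, 1, 3) the pool is (5, 2, 3)
  run T_g (needs (4, 0, 2), free (5, 2, 3)); after release of (0, 0, 1) the pool is (5, 2, 4)
  blocked: T_b wants (4, 4, 0), pool (5, 2, 4) — not enough R0
  blocked: T_e wants (2, 4, 2), pool (5, 2, 4) — not enough R0
  blocked: T_f wants (3, 3, 4), pool (5, 2, 4) — not enough R0
  blocked: T_c wants (5, 5, 4), pool (5, 2, 4) — not enough R0
Had the request been granted, T_b, T_e, T_f and T_c could never finish.


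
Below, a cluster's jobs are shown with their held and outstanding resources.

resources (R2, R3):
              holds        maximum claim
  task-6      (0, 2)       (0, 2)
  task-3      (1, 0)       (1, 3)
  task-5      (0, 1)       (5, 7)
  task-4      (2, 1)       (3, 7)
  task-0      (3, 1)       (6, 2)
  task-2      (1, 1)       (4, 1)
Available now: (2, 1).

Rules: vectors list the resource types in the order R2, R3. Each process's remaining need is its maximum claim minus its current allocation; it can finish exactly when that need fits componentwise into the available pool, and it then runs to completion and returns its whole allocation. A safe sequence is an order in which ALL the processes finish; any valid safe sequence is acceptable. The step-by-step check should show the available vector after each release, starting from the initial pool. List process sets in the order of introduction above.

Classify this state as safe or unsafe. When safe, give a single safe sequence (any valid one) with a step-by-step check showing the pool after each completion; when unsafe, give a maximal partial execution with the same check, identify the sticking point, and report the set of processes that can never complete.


The state is UNSAFE.
Key observation: no order helps: past task-6, task-3, task-0, task-2, the free pool tops out at (7, 5), below what each blocked process needs in R3.
A maximal execution: task-6, task-3, task-0, task-2 — then nothing else fits. Verifying each step:
  pool = (2, 1)
  task-6 needs (0, 0) <= (2, 1) -> finishes; pool += (0, 2) = (2, 3)
  task-3 needs (0, 3) <= (2, 3) -> finishes; pool += (1, 0) = (3, 3)
  task-0 needs (3, 1) <= (3, 3) -> finishes; pool += (3, 1) = (6, 4)
  task-2 needs (3, 0) <= (6, 4) -> finishes; pool += (1, 1) = (7, 5)
  task-5 still needs (5, 6) but only (7, 5) is free — short on R3
  task-4 still needs (1, 6) but only (7, 5) is free — short on R3
Processes that can never finish: task-5 and task-4.


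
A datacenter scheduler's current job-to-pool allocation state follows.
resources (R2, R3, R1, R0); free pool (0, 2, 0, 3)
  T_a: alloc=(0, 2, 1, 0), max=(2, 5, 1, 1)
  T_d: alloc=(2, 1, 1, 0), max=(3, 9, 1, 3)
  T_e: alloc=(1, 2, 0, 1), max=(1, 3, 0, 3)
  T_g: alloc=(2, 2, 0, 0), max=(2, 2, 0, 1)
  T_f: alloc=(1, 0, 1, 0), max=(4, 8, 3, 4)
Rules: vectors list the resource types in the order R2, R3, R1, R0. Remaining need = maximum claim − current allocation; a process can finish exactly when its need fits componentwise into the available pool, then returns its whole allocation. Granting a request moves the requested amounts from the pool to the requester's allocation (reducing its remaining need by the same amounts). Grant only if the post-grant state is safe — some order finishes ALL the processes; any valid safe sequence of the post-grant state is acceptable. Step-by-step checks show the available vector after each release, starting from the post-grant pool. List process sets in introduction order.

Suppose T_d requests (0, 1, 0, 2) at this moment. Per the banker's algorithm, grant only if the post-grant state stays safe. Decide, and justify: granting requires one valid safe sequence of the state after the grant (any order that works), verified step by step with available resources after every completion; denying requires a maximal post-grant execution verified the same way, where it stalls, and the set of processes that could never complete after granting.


DENY: after the grant no complete ordering would exist.
Key observation: after T_g, T_a the pool peaks at (2, 5, 1, 1), and each blocked process is short somewhere: T_d on R3; T_e on R0; T_f on R2, R3, R1, R0.
Pretend the grant happened; the run T_g, T_a goes as far as possible. Step-by-step check:
  pool = (0, 1, 0, 1)
  run T_g (needs (0, 0, 0, 1), free (0, 1, 0, 1)); after release of (2, 2, 0, 0) the pool is (2, 3, 0, 1)
  run T_a (needs (2, 3, 0, 1), free (2, 3, 0, 1)); after release of (0, 2, 1, 0) the pool is (2, 5, 1, 1)
  T_d cannot run: need (1, 7, 0, 1) vs free (2, 5, 1, 1) (insufficient R3)
  T_e cannot run: need (0, 1, 0, 2) vs free (2, 5, 1, 1) (insufficient R0)
  T_f cannot run: need (3, 8, 2, 4) vs free (2, 5, 1, 1) (insufficient R2, R3, R1 and R0)
Post-grant, the permanently blocked set is T_d, T_e and T_f.


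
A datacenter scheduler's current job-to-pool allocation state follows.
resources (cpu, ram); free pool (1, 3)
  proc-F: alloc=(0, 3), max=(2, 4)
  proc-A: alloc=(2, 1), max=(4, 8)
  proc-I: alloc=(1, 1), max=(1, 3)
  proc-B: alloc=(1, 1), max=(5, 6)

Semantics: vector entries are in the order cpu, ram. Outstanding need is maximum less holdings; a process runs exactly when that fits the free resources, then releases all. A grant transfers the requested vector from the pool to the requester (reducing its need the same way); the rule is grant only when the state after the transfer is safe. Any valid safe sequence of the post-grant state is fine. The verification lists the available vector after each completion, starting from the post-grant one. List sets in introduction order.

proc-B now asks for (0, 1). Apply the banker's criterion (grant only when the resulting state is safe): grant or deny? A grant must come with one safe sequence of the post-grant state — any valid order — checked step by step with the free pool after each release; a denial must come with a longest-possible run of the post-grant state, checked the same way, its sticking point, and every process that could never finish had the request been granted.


DENY. Granting would leave the state unsafe.
Key observation: after proc-I, proc-F the pool peaks at (2, 6), and each blocked process is short somewhere: proc-A on ram; proc-B on cpu.
On the post-grant state, proc-I, proc-F is a maximal run — nothing extends it. Verifying each step:
  pool = (1, 2)
  proc-I needs (0, 2) <= (1, 2) -> finishes; pool += (1, 1) = (2, 3)
  proc-F needs (2, 1) <= (2, 3) -> finishes; pool += (0, 3) = (2, 6)
  proc-A cannot run: need (2, 7) vs free (2, 6) (insufficient ram)
  proc-B cannot run: need (4, 4) vs free (2, 6) (insufficient cpu)
Processes that could never finish after the grant: proc-A and proc-B.


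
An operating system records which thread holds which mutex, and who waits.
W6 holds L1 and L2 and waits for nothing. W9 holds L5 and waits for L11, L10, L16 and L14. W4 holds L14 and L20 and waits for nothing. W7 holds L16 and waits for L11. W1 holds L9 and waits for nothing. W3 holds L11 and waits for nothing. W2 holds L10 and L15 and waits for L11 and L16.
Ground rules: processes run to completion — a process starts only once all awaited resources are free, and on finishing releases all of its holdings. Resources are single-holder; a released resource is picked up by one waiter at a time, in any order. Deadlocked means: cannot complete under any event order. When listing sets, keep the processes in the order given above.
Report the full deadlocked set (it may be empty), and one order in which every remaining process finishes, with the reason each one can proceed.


The deadlocked set is empty.
Key observation: the waits form no ring: some process can always run, and its releases unblock the others one by one.
A valid finishing order for the others: W4, W3, W7, W6, W2, W1, W9.
Step-by-step check:
  W4 waits on nothing -> runs at once and releases L14 and L20
  W3 waits on nothing -> runs at once and releases L11
  run W7 (all its waits — L11 — are resolved); releases L16
  W6 waits on nothing -> runs at once and releases L1 and L2
  run W2 (all its waits — L11 and L16 — are resolved); releases L10 and L15
  W1 waits on nothing -> runs at once and releases L9
  run W9 (all its waits — L11, L10, L16 and L14 — are resolved); releases L5
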